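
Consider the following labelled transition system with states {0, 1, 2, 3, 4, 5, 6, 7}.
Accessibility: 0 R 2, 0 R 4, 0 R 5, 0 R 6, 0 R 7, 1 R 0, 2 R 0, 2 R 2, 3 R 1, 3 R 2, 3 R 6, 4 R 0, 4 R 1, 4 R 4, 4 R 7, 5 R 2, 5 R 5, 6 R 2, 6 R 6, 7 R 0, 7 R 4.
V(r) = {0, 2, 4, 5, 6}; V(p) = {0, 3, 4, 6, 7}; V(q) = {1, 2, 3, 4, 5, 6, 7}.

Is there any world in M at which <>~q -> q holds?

Let φ = <>~q -> q. Evaluate φ at each world:
  0 (successors {2, 4, 5, 6, 7}): φ is true.
  1 (successors {0}): φ is true.
  2 (successors {0, 2}): φ is true.
  3 (successors {1, 2, 6}): φ is true.
  4 (successors {0, 1, 4, 7}): φ is true.
  5 (successors {2, 5}): φ is true.
  6 (successors {2, 6}): φ is true.
  7 (successors {0, 4}): φ is true.
Detail at 0 (witness):
  At 0: <>~q is false, q is false, so <>~q -> q is true.
    At 0: <>~q requires ~q at some successor in {2, 4, 5, 6, 7}.
      At 2: ~q is false.
      At 4: ~q is false.
      At 5: ~q is false.
      At 6: ~q is false.
      At 7: ~q is false.
    So <>~q is false at 0.

Yes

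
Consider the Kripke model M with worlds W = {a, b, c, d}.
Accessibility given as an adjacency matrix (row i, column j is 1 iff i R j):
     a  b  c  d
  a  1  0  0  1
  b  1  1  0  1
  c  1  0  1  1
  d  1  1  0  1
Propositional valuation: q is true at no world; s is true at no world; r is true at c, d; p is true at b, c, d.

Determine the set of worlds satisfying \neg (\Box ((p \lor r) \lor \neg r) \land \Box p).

Let φ = \neg (\Box ((p \lor r) \lor \neg r) \land \Box p). Evaluate φ at each world:
  a (successors {a, d}): φ is true.
  b (successors {a, b, d}): φ is true.
  c (successors {a, c, d}): φ is true.
  d (successors {a, b, d}): φ is true.
For instance, at d:
  At d: \Box ((p \lor r) \lor \neg r) \land \Box p is false, so \neg (\Box ((p \lor r) \lor \neg r) \land \Box p) is true.
    At d: \Box ((p \lor r) \lor \neg r) is true, \Box p is false, so \Box ((p \lor r) \lor \neg r) \land \Box p is false.
      At d: \Box ((p \lor r) \lor \neg r) requires (p \lor r) \lor \neg r at every successor {a, b, d}.
        At a: (p \lor r) \lor \neg r is true.
        At b: (p \lor r) \lor \neg r is true.
        At d: (p \lor r) \lor \neg r is true.
      So \Box ((p \lor r) \lor \neg r) is true at d.
      At d: \Box p requires p at every successor {a, b, d}.
        p fails at a, so \Box p is false at d.
Satisfying worlds: {a, b, c, d}

a, b, c, d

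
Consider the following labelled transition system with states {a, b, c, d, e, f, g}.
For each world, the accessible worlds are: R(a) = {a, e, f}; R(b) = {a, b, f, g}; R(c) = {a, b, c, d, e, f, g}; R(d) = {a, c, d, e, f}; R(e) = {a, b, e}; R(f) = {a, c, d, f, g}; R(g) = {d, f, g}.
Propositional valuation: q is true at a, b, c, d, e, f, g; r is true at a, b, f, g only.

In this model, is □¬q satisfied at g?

No

At g: □¬q requires ¬q at every successor {d, f, g}.
  ¬q fails at d, so □¬q is false at g.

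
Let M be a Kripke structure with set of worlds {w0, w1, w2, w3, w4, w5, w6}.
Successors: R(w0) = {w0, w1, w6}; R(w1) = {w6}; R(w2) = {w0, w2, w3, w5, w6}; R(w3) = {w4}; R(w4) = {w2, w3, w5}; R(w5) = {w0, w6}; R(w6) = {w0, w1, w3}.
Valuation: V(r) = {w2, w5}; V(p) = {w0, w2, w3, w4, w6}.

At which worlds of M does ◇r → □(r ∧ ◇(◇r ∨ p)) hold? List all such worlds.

Let φ = ◇r → □(r ∧ ◇(◇r ∨ p)). Evaluate φ at each world:
  w0 (successors {w0, w1, w6}): φ is true.
  w1 (successors {w6}): φ is true.
  w2 (successors {w0, w2, w3, w5, w6}): φ is false.
  w3 (successors {w4}): φ is true.
  w4 (successors {w2, w3, w5}): φ is false.
  w5 (successors {w0, w6}): φ is true.
  w6 (successors {w0, w1, w3}): φ is true.
For instance, at w6:
  At w6: ◇r is false, □(r ∧ ◇(◇r ∨ p)) is false, so ◇r → □(r ∧ ◇(◇r ∨ p)) is true.
    At w6: ◇r requires r at some successor in {w0, w1, w3}.
      At w0: r is false.
      At w1: r is false.
      At w3: r is false.
    So ◇r is false at w6.
    At w6: □(r ∧ ◇(◇r ∨ p)) requires r ∧ ◇(◇r ∨ p) at every successor {w0, w1, w3}.
      r ∧ ◇(◇r ∨ p) fails at w0, so □(r ∧ ◇(◇r ∨ p)) is false at w6.
Satisfying worlds: {w0, w1, w3, w5, w6}

w0, w1, w3, w5, w6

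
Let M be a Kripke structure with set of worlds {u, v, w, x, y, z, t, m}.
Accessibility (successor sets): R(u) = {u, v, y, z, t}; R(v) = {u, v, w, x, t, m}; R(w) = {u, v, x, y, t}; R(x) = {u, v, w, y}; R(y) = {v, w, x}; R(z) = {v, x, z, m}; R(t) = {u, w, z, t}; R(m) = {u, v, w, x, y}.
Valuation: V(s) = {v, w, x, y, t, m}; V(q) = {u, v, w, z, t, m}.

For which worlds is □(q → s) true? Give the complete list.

y

Let φ = □(q → s). Evaluate φ at each world:
  u (successors {u, v, y, z, t}): φ is false.
  v (successors {u, v, w, x, t, m}): φ is false.
  w (successors {u, v, x, y, t}): φ is false.
  x (successors {u, v, w, y}): φ is false.
  y (successors {v, w, x}): φ is true.
  z (successors {v, x, z, m}): φ is false.
  t (successors {u, w, z, t}): φ is false.
  m (successors {u, v, w, x, y}): φ is false.
For instance, at z:
  At z: □(q → s) requires q → s at every successor {v, x, z, m}.
    q → s fails at z, so □(q → s) is false at z.
Satisfying worlds: {y}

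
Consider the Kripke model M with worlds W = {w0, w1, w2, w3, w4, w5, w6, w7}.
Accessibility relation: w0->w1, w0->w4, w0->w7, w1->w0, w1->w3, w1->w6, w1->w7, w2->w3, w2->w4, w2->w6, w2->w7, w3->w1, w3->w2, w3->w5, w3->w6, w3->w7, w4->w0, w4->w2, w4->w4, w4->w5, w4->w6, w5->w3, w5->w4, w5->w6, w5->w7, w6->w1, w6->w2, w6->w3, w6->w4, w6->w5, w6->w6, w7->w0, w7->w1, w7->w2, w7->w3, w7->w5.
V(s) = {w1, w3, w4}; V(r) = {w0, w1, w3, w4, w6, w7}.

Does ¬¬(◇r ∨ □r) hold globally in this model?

Recall that □ψ holds at a world iff ψ holds at every accessible world, and ◇ψ holds iff ψ holds at some accessible world.
Let φ = ¬¬(◇r ∨ □r). Evaluate φ at each world:
  w0 (successors {w1, w4, w7}): φ is true.
  w1 (successors {w0, w3, w6, w7}): φ is true.
  w2 (successors {w3, w4, w6, w7}): φ is true.
  w3 (successors {w1, w2, w5, w6, w7}): φ is true.
  w4 (successors {w0, w2, w4, w5, w6}): φ is true.
  w5 (successors {w3, w4, w6, w7}): φ is true.
  w6 (successors {w1, w2, w3, w4, w5, w6}): φ is true.
  w7 (successors {w0, w1, w2, w3, w5}): φ is true.
For instance, at w1:
  At w1: ¬(◇r ∨ □r) is false, so ¬¬(◇r ∨ □r) is true.
    At w1: ◇r ∨ □r is true, so ¬(◇r ∨ □r) is false.
      At w1: ◇r is true, □r is true, so ◇r ∨ □r is true.

Yes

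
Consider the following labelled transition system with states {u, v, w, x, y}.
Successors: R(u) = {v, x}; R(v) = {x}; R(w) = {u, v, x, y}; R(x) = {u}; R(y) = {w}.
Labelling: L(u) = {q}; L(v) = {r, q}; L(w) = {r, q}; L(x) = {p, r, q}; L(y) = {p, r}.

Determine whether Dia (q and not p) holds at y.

At y: Dia (q and not p) requires q and not p at some successor in {w}.
  q and not p holds at w, so Dia (q and not p) is true at y.

Yes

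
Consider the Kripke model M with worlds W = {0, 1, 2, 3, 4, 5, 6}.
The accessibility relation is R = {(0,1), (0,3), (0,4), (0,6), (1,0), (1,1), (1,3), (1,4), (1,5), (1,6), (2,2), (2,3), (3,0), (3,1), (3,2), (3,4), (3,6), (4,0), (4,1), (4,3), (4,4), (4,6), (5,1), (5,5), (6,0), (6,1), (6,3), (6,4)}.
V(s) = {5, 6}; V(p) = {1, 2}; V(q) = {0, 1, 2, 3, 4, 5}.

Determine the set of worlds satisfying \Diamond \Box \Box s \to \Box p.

0, 1, 2, 3, 4, 5, 6

Let φ = \Diamond \Box \Box s \to \Box p. Evaluate φ at each world:
  0 (successors {1, 3, 4, 6}): φ is true.
  1 (successors {0, 1, 3, 4, 5, 6}): φ is true.
  2 (successors {2, 3}): φ is true.
  3 (successors {0, 1, 2, 4, 6}): φ is true.
  4 (successors {0, 1, 3, 4, 6}): φ is true.
  5 (successors {1, 5}): φ is true.
  6 (successors {0, 1, 3, 4}): φ is true.
For instance, at 6:
  At 6: \Diamond \Box \Box s is false, \Box p is false, so \Diamond \Box \Box s \to \Box p is true.
    At 6: \Diamond \Box \Box s requires \Box \Box s at some successor in {0, 1, 3, 4}.
      At 0: \Box \Box s is false.
      At 1: \Box \Box s is false.
      At 3: \Box \Box s is false.
      At 4: \Box \Box s is false.
    So \Diamond \Box \Box s is false at 6.
    At 6: \Box p requires p at every successor {0, 1, 3, 4}.
      p fails at 0, so \Box p is false at 6.
Satisfying worlds: {0, 1, 2, 3, 4, 5, 6}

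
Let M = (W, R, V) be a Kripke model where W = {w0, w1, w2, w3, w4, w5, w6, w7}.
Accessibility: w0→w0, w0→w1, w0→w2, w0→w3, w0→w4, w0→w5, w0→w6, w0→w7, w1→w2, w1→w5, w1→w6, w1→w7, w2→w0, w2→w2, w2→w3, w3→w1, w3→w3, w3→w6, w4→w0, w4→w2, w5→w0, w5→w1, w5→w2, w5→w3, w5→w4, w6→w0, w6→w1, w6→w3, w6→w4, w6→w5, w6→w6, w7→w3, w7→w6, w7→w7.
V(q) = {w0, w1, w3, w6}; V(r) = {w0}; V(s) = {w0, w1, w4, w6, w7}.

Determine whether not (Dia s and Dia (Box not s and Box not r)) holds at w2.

Yes

Recall that Box ψ holds at a world iff ψ holds at every accessible world, and Dia ψ holds iff ψ holds at some accessible world.
At w2: Dia s and Dia (Box not s and Box not r) is false, so not (Dia s and Dia (Box not s and Box not r)) is true.
  At w2: Dia s is true, Dia (Box not s and Box not r) is false, so Dia s and Dia (Box not s and Box not r) is false.
    At w2: Dia s requires s at some successor in {w0, w2, w3}.
      s holds at w0, so Dia s is true at w2.
    At w2: Dia (Box not s and Box not r) requires Box not s and Box not r at some successor in {w0, w2, w3}.
      At w0: Box not s and Box not r is false.
      At w2: Box not s and Box not r is false.
      At w3: Box not s and Box not r is false.
    So Dia (Box not s and Box not r) is false at w2.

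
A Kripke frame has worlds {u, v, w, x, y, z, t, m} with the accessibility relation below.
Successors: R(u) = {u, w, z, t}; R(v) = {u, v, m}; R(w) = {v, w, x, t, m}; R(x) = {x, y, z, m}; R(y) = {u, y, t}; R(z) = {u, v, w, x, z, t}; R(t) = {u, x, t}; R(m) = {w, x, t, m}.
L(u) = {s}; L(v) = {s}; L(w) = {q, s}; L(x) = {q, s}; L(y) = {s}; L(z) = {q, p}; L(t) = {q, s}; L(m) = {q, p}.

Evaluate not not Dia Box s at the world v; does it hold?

No

At v: not Dia Box s is true, so not not Dia Box s is false.
  At v: Dia Box s is false, so not Dia Box s is true.
    At v: Dia Box s requires Box s at some successor in {u, v, m}.
      At u: Box s is false.
      At v: Box s is false.
      At m: Box s is false.
    So Dia Box s is false at v.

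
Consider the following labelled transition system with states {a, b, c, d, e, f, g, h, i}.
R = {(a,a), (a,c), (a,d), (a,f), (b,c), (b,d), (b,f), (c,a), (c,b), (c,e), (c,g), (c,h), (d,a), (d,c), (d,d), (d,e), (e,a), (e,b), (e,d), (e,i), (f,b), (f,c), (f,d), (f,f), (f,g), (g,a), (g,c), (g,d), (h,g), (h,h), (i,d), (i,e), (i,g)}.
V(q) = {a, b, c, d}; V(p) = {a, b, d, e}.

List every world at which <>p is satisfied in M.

Recall that <>ψ holds at a world iff ψ holds at some accessible world.
Let φ = <>p. Evaluate φ at each world:
  a (successors {a, c, d, f}): φ is true.
  b (successors {c, d, f}): φ is true.
  c (successors {a, b, e, g, h}): φ is true.
  d (successors {a, c, d, e}): φ is true.
  e (successors {a, b, d, i}): φ is true.
  f (successors {b, c, d, f, g}): φ is true.
  g (successors {a, c, d}): φ is true.
  h (successors {g, h}): φ is false.
  i (successors {d, e, g}): φ is true.
For instance, at f:
  At f: <>p requires p at some successor in {b, c, d, f, g}.
    p holds at b, so <>p is true at f.
Satisfying worlds: {a, b, c, d, e, f, g, i}

a, b, c, d, e, f, g, i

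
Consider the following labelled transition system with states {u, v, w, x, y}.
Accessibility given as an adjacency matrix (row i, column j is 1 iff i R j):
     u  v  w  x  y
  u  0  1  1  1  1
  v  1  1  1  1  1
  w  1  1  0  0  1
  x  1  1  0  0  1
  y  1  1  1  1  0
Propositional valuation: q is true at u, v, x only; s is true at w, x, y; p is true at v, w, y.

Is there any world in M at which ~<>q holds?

Recall that <>ψ holds at a world iff ψ holds at some accessible world.
Let φ = ~<>q. Evaluate φ at each world:
  u (successors {v, w, x, y}): φ is false.
  v (successors {u, v, w, x, y}): φ is false.
  w (successors {u, v, y}): φ is false.
  x (successors {u, v, y}): φ is false.
  y (successors {u, v, w, x}): φ is false.
For instance, at u:
  At u: <>q is true, so ~<>q is false.
    At u: <>q requires q at some successor in {v, w, x, y}.
      q holds at v, so <>q is true at u.

No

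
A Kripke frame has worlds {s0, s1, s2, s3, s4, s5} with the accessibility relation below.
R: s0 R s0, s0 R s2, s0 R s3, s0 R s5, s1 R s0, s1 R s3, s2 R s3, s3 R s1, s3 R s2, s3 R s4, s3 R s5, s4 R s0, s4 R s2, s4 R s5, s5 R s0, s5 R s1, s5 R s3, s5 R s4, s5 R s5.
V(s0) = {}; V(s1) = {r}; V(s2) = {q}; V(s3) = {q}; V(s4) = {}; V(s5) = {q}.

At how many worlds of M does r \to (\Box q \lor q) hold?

Let φ = r \to (\Box q \lor q). Evaluate φ at each world:
  s0 (successors {s0, s2, s3, s5}): φ is true.
  s1 (successors {s0, s3}): φ is false.
  s2 (successors {s3}): φ is true.
  s3 (successors {s1, s2, s4, s5}): φ is true.
  s4 (successors {s0, s2, s5}): φ is true.
  s5 (successors {s0, s1, s3, s4, s5}): φ is true.
For instance, at s2:
  At s2: r is false, \Box q \lor q is true, so r \to (\Box q \lor q) is true.
    At s2: \Box q is true, q is true, so \Box q \lor q is true.
      At s2: \Box q requires q at every successor {s3}.
        At s3: q is true.
      So \Box q is true at s2.
Satisfying worlds: {s0, s2, s3, s4, s5}

5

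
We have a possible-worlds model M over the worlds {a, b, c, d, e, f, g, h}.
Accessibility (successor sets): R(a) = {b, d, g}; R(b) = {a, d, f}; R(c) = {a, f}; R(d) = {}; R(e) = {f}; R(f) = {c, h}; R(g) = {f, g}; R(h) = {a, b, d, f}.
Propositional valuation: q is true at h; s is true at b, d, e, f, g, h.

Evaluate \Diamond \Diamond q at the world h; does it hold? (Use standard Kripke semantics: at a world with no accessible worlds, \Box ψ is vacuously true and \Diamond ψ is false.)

At h: \Diamond \Diamond q requires \Diamond q at some successor in {a, b, d, f}.
  \Diamond q holds at f, so \Diamond \Diamond q is true at h.
    At f: \Diamond q requires q at some successor in {c, h}.
      q holds at h, so \Diamond q is true at f.

Yes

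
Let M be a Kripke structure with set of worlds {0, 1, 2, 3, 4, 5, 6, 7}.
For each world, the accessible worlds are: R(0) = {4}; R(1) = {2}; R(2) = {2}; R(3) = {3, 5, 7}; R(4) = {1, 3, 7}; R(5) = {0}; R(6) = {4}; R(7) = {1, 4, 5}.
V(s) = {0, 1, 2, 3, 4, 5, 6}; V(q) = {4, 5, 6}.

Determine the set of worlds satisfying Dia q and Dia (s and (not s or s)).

Recall that Dia ψ holds at a world iff ψ holds at some accessible world.
Let φ = Dia q and Dia (s and (not s or s)). Evaluate φ at each world:
  0 (successors {4}): φ is true.
  1 (successors {2}): φ is false.
  2 (successors {2}): φ is false.
  3 (successors {3, 5, 7}): φ is true.
  4 (successors {1, 3, 7}): φ is false.
  5 (successors {0}): φ is false.
  6 (successors {4}): φ is true.
  7 (successors {1, 4, 5}): φ is true.
For instance, at 2:
  At 2: Dia q is false, Dia (s and (not s or s)) is true, so Dia q and Dia (s and (not s or s)) is false.
    At 2: Dia q requires q at some successor in {2}.
      At 2: q is false.
    So Dia q is false at 2.
    At 2: Dia (s and (not s or s)) requires s and (not s or s) at some successor in {2}.
      s and (not s or s) holds at 2, so Dia (s and (not s or s)) is true at 2.
Satisfying worlds: {0, 3, 6, 7}

0, 3, 6, 7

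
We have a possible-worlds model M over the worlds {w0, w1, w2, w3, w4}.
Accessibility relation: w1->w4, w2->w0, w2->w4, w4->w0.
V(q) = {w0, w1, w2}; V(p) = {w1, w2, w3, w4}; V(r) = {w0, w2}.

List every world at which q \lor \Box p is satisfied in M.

w0, w1, w2, w3

Recall that \Box ψ holds at a world iff ψ holds at every accessible world, and \Diamond ψ holds iff ψ holds at some accessible world.
Let φ = q \lor \Box p. Evaluate φ at each world:
  w0 (successors ∅): φ is true.
  w1 (successors {w4}): φ is true.
  w2 (successors {w0, w4}): φ is true.
  w3 (successors ∅): φ is true.
  w4 (successors {w0}): φ is false.
For instance, at w4:
  At w4: q is false, \Box p is false, so q \lor \Box p is false.
    At w4: \Box p requires p at every successor {w0}.
      p fails at w0, so \Box p is false at w4.
Satisfying worlds: {w0, w1, w2, w3}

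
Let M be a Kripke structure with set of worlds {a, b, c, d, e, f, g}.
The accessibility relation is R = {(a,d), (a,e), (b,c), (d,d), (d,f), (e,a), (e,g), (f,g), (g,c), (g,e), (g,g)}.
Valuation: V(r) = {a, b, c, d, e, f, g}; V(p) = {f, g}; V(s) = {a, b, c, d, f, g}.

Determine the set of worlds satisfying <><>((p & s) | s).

Let φ = <><>((p & s) | s). Evaluate φ at each world:
  a (successors {d, e}): φ is true.
  b (successors {c}): φ is false.
  c (successors ∅): φ is false.
  d (successors {d, f}): φ is true.
  e (successors {a, g}): φ is true.
  f (successors {g}): φ is true.
  g (successors {c, e, g}): φ is true.
For instance, at e:
  At e: <><>((p & s) | s) requires <>((p & s) | s) at some successor in {a, g}.
    <>((p & s) | s) holds at a, so <><>((p & s) | s) is true at e.
      At a: <>((p & s) | s) requires (p & s) | s at some successor in {d, e}.
        (p & s) | s holds at d, so <>((p & s) | s) is true at a.
Satisfying worlds: {a, d, e, f, g}

a, d, e, f, g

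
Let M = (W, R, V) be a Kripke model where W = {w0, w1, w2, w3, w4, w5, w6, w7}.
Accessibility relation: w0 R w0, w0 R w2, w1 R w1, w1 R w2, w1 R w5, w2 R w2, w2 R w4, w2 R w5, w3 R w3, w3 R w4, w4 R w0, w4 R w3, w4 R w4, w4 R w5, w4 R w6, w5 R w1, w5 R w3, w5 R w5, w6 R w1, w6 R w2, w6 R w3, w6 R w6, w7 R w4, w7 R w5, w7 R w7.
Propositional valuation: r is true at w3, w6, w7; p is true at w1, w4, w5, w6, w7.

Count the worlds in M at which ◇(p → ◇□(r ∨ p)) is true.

8

Let φ = ◇(p → ◇□(r ∨ p)). Evaluate φ at each world:
  w0 (successors {w0, w2}): φ is true.
  w1 (successors {w1, w2, w5}): φ is true.
  w2 (successors {w2, w4, w5}): φ is true.
  w3 (successors {w3, w4}): φ is true.
  w4 (successors {w0, w3, w4, w5, w6}): φ is true.
  w5 (successors {w1, w3, w5}): φ is true.
  w6 (successors {w1, w2, w3, w6}): φ is true.
  w7 (successors {w4, w5, w7}): φ is true.
For instance, at w3:
  At w3: ◇(p → ◇□(r ∨ p)) requires p → ◇□(r ∨ p) at some successor in {w3, w4}.
    p → ◇□(r ∨ p) holds at w3, so ◇(p → ◇□(r ∨ p)) is true at w3.
      At w3: p is false, ◇□(r ∨ p) is true, so p → ◇□(r ∨ p) is true.
Satisfying worlds: {w0, w1, w2, w3, w4, w5, w6, w7}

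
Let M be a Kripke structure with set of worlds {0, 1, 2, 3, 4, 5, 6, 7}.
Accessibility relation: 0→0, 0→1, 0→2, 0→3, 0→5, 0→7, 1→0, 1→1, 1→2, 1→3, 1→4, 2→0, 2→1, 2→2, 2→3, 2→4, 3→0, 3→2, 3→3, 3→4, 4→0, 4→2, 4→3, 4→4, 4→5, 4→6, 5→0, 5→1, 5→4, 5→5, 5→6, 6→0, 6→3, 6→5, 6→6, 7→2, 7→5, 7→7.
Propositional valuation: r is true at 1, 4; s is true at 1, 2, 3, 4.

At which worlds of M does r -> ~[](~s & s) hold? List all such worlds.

Let φ = r -> ~[](~s & s). Evaluate φ at each world:
  0 (successors {0, 1, 2, 3, 5, 7}): φ is true.
  1 (successors {0, 1, 2, 3, 4}): φ is true.
  2 (successors {0, 1, 2, 3, 4}): φ is true.
  3 (successors {0, 2, 3, 4}): φ is true.
  4 (successors {0, 2, 3, 4, 5, 6}): φ is true.
  5 (successors {0, 1, 4, 5, 6}): φ is true.
  6 (successors {0, 3, 5, 6}): φ is true.
  7 (successors {2, 5, 7}): φ is true.
For instance, at 0:
  At 0: r is false, ~[](~s & s) is true, so r -> ~[](~s & s) is true.
    At 0: [](~s & s) is false, so ~[](~s & s) is true.
      At 0: [](~s & s) requires ~s & s at every successor {0, 1, 2, 3, 5, 7}.
        ~s & s fails at 0, so [](~s & s) is false at 0.
Satisfying worlds: {0, 1, 2, 3, 4, 5, 6, 7}

0, 1, 2, 3, 4, 5, 6, 7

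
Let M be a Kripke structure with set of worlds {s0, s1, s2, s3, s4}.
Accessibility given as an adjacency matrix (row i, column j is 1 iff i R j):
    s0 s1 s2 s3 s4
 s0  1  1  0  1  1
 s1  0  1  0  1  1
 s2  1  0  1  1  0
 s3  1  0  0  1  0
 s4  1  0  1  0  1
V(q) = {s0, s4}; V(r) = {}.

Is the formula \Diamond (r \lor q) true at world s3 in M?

Yes

At s3: \Diamond (r \lor q) requires r \lor q at some successor in {s0, s3}.
  r \lor q holds at s0, so \Diamond (r \lor q) is true at s3.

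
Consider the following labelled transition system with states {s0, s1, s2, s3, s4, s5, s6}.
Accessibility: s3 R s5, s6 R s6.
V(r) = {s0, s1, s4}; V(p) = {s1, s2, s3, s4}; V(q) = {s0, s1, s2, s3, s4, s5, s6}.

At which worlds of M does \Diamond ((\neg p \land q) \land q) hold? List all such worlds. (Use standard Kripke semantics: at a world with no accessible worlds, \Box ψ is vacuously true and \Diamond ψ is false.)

Let φ = \Diamond ((\neg p \land q) \land q). Evaluate φ at each world:
  s0 (successors ∅): φ is false.
  s1 (successors ∅): φ is false.
  s2 (successors ∅): φ is false.
  s3 (successors {s5}): φ is true.
  s4 (successors ∅): φ is false.
  s5 (successors ∅): φ is false.
  s6 (successors {s6}): φ is true.
For instance, at s6:
  At s6: \Diamond ((\neg p \land q) \land q) requires (\neg p \land q) \land q at some successor in {s6}.
    (\neg p \land q) \land q holds at s6, so \Diamond ((\neg p \land q) \land q) is true at s6.
Satisfying worlds: {s3, s6}

s3, s6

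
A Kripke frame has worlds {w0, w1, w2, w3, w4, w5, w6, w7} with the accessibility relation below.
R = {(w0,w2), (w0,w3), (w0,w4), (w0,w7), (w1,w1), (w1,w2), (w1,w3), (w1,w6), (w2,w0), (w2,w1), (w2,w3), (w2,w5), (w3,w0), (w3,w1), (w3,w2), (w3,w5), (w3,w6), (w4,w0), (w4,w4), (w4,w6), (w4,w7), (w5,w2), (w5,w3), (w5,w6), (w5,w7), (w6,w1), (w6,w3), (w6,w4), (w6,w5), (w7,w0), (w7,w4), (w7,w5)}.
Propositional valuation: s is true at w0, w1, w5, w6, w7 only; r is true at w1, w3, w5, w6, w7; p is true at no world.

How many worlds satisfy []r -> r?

8

Recall that []ψ holds at a world iff ψ holds at every accessible world, and <>ψ holds iff ψ holds at some accessible world.
Let φ = []r -> r. Evaluate φ at each world:
  w0 (successors {w2, w3, w4, w7}): φ is true.
  w1 (successors {w1, w2, w3, w6}): φ is true.
  w2 (successors {w0, w1, w3, w5}): φ is true.
  w3 (successors {w0, w1, w2, w5, w6}): φ is true.
  w4 (successors {w0, w4, w6, w7}): φ is true.
  w5 (successors {w2, w3, w6, w7}): φ is true.
  w6 (successors {w1, w3, w4, w5}): φ is true.
  w7 (successors {w0, w4, w5}): φ is true.
For instance, at w0:
  At w0: []r is false, r is false, so []r -> r is true.
    At w0: []r requires r at every successor {w2, w3, w4, w7}.
      r fails at w2, so []r is false at w0.
Satisfying worlds: {w0, w1, w2, w3, w4, w5, w6, w7}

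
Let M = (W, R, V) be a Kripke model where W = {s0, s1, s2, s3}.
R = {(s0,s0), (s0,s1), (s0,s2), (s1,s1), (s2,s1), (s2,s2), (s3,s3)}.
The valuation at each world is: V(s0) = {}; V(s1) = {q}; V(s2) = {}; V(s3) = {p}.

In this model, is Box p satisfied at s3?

Yes

At s3: Box p requires p at every successor {s3}.
  At s3: p is true.
So Box p is true at s3.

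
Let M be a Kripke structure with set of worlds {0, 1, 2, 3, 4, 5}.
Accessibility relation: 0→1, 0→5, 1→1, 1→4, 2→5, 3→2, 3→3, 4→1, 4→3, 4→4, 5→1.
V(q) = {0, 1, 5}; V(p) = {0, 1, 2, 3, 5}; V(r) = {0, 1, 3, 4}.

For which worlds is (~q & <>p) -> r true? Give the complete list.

0, 1, 3, 4, 5

Let φ = (~q & <>p) -> r. Evaluate φ at each world:
  0 (successors {1, 5}): φ is true.
  1 (successors {1, 4}): φ is true.
  2 (successors {5}): φ is false.
  3 (successors {2, 3}): φ is true.
  4 (successors {1, 3, 4}): φ is true.
  5 (successors {1}): φ is true.
For instance, at 2:
  At 2: ~q & <>p is true, r is false, so (~q & <>p) -> r is false.
    At 2: ~q is true, <>p is true, so ~q & <>p is true.
      At 2: <>p requires p at some successor in {5}.
        p holds at 5, so <>p is true at 2.
Satisfying worlds: {0, 1, 3, 4, 5}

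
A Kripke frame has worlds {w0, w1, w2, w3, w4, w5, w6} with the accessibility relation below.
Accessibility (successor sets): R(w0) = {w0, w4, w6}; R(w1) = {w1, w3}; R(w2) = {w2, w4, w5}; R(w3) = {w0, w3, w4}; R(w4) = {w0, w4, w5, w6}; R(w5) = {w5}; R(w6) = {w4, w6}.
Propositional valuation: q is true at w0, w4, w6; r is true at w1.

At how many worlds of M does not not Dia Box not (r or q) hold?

3

Recall that Box ψ holds at a world iff ψ holds at every accessible world, and Dia ψ holds iff ψ holds at some accessible world.
Let φ = not not Dia Box not (r or q). Evaluate φ at each world:
  w0 (successors {w0, w4, w6}): φ is false.
  w1 (successors {w1, w3}): φ is false.
  w2 (successors {w2, w4, w5}): φ is true.
  w3 (successors {w0, w3, w4}): φ is false.
  w4 (successors {w0, w4, w5, w6}): φ is true.
  w5 (successors {w5}): φ is true.
  w6 (successors {w4, w6}): φ is false.
For instance, at w6:
  At w6: not Dia Box not (r or q) is true, so not not Dia Box not (r or q) is false.
    At w6: Dia Box not (r or q) is false, so not Dia Box not (r or q) is true.
      At w6: Dia Box not (r or q) requires Box not (r or q) at some successor in {w4, w6}.
        At w4: Box not (r or q) is false.
        At w6: Box not (r or q) is false.
      So Dia Box not (r or q) is false at w6.
Satisfying worlds: {w2, w4, w5}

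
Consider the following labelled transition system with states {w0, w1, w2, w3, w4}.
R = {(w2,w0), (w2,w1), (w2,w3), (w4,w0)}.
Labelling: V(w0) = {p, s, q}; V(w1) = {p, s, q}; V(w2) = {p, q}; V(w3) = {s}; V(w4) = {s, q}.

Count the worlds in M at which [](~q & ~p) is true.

3

Recall that []ψ holds at a world iff ψ holds at every accessible world, and <>ψ holds iff ψ holds at some accessible world.
Let φ = [](~q & ~p). Evaluate φ at each world:
  w0 (successors ∅): φ is true.
  w1 (successors ∅): φ is true.
  w2 (successors {w0, w1, w3}): φ is false.
  w3 (successors ∅): φ is true.
  w4 (successors {w0}): φ is false.
For instance, at w2:
  At w2: [](~q & ~p) requires ~q & ~p at every successor {w0, w1, w3}.
    ~q & ~p fails at w0, so [](~q & ~p) is false at w2.
Satisfying worlds: {w0, w1, w3}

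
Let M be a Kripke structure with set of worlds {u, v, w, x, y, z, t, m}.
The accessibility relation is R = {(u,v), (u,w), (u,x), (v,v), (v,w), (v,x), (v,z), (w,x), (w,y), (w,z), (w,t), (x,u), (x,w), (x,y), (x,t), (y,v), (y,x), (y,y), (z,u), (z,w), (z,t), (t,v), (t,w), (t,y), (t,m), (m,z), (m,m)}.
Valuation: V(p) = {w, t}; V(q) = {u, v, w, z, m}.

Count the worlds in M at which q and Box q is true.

1

Let φ = q and Box q. Evaluate φ at each world:
  u (successors {v, w, x}): φ is false.
  v (successors {v, w, x, z}): φ is false.
  w (successors {x, y, z, t}): φ is false.
  x (successors {u, w, y, t}): φ is false.
  y (successors {v, x, y}): φ is false.
  z (successors {u, w, t}): φ is false.
  t (successors {v, w, y, m}): φ is false.
  m (successors {z, m}): φ is true.
For instance, at m:
  At m: q is true, Box q is true, so q and Box q is true.
    At m: Box q requires q at every successor {z, m}.
      At z: q is true.
      At m: q is true.
    So Box q is true at m.
Satisfying worlds: {m}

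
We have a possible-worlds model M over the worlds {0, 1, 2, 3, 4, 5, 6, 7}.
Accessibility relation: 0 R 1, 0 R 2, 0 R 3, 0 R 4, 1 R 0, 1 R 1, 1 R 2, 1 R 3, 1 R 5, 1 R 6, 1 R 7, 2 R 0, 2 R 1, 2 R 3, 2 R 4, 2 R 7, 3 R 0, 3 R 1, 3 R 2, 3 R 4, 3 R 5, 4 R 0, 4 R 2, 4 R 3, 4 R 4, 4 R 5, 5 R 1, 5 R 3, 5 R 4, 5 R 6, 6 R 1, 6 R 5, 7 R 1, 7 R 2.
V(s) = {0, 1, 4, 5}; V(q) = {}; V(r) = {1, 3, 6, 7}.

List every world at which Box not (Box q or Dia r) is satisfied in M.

none

Let φ = Box not (Box q or Dia r). Evaluate φ at each world:
  0 (successors {1, 2, 3, 4}): φ is false.
  1 (successors {0, 1, 2, 3, 5, 6, 7}): φ is false.
  2 (successors {0, 1, 3, 4, 7}): φ is false.
  3 (successors {0, 1, 2, 4, 5}): φ is false.
  4 (successors {0, 2, 3, 4, 5}): φ is false.
  5 (successors {1, 3, 4, 6}): φ is false.
  6 (successors {1, 5}): φ is false.
  7 (successors {1, 2}): φ is false.
For instance, at 2:
  At 2: Box not (Box q or Dia r) requires not (Box q or Dia r) at every successor {0, 1, 3, 4, 7}.
    not (Box q or Dia r) fails at 0, so Box not (Box q or Dia r) is false at 2.
      At 0: Box q or Dia r is true, so not (Box q or Dia r) is false.
Satisfying worlds: none.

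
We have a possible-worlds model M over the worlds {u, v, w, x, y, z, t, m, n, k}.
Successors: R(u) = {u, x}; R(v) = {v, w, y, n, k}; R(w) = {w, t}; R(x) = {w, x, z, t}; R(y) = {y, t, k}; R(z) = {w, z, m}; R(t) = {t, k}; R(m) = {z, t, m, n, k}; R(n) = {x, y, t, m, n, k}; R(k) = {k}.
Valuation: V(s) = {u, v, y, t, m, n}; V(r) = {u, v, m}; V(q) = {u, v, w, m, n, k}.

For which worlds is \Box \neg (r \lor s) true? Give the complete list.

k

Let φ = \Box \neg (r \lor s). Evaluate φ at each world:
  u (successors {u, x}): φ is false.
  v (successors {v, w, y, n, k}): φ is false.
  w (successors {w, t}): φ is false.
  x (successors {w, x, z, t}): φ is false.
  y (successors {y, t, k}): φ is false.
  z (successors {w, z, m}): φ is false.
  t (successors {t, k}): φ is false.
  m (successors {z, t, m, n, k}): φ is false.
  n (successors {x, y, t, m, n, k}): φ is false.
  k (successors {k}): φ is true.
For instance, at n:
  At n: \Box \neg (r \lor s) requires \neg (r \lor s) at every successor {x, y, t, m, n, k}.
    \neg (r \lor s) fails at y, so \Box \neg (r \lor s) is false at n.
Satisfying worlds: {k}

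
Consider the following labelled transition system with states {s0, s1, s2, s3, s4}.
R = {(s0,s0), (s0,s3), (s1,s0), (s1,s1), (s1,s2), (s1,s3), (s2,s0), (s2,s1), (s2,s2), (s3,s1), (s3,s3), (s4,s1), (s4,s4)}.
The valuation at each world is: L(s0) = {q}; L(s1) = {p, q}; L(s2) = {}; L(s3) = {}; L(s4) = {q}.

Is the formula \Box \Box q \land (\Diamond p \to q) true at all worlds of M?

Recall that \Box ψ holds at a world iff ψ holds at every accessible world, and \Diamond ψ holds iff ψ holds at some accessible world.
Let φ = \Box \Box q \land (\Diamond p \to q). Evaluate φ at each world:
  s0 (successors {s0, s3}): φ is false.
  s1 (successors {s0, s1, s2, s3}): φ is false.
  s2 (successors {s0, s1, s2}): φ is false.
  s3 (successors {s1, s3}): φ is false.
  s4 (successors {s1, s4}): φ is false.
Detail at s0 (counterexample):
  At s0: \Box \Box q is false, \Diamond p \to q is true, so \Box \Box q \land (\Diamond p \to q) is false.
    At s0: \Box \Box q requires \Box q at every successor {s0, s3}.
      \Box q fails at s0, so \Box \Box q is false at s0.
    At s0: \Diamond p is false, q is true, so \Diamond p \to q is true.
      At s0: \Diamond p requires p at some successor in {s0, s3}.
        At s0: p is false.
        At s3: p is false.
      So \Diamond p is false at s0.

No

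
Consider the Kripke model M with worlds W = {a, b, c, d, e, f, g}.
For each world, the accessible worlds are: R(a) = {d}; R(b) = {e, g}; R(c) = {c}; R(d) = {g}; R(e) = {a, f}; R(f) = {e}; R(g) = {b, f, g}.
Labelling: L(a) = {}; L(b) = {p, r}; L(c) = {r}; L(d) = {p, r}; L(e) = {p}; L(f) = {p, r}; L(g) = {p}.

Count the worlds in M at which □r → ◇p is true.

Let φ = □r → ◇p. Evaluate φ at each world:
  a (successors {d}): φ is true.
  b (successors {e, g}): φ is true.
  c (successors {c}): φ is false.
  d (successors {g}): φ is true.
  e (successors {a, f}): φ is true.
  f (successors {e}): φ is true.
  g (successors {b, f, g}): φ is true.
For instance, at a:
  At a: □r is true, ◇p is true, so □r → ◇p is true.
    At a: □r requires r at every successor {d}.
      At d: r is true.
    So □r is true at a.
    At a: ◇p requires p at some successor in {d}.
      p holds at d, so ◇p is true at a.
Satisfying worlds: {a, b, d, e, f, g}

6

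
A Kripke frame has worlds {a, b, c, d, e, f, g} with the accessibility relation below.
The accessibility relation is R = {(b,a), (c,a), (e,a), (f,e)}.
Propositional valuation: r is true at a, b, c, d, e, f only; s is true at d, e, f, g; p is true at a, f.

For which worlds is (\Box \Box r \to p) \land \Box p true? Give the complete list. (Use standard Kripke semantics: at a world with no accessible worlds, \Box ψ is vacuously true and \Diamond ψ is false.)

a

Let φ = (\Box \Box r \to p) \land \Box p. Evaluate φ at each world:
  a (successors ∅): φ is true.
  b (successors {a}): φ is false.
  c (successors {a}): φ is false.
  d (successors ∅): φ is false.
  e (successors {a}): φ is false.
  f (successors {e}): φ is false.
  g (successors ∅): φ is false.
For instance, at e:
  At e: \Box \Box r \to p is false, \Box p is true, so (\Box \Box r \to p) \land \Box p is false.
    At e: \Box \Box r is true, p is false, so \Box \Box r \to p is false.
      At e: \Box \Box r requires \Box r at every successor {a}.
        At a: \Box r is true.
      So \Box \Box r is true at e.
    At e: \Box p requires p at every successor {a}.
      At a: p is true.
    So \Box p is true at e.
Satisfying worlds: {a}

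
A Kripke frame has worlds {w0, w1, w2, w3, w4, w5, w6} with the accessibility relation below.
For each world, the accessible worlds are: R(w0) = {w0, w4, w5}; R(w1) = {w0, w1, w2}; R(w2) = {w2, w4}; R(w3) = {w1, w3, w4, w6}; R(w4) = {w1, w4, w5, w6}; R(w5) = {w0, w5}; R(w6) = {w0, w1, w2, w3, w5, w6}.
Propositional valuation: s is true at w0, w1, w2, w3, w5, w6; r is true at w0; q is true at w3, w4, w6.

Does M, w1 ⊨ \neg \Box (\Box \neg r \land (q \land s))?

At w1: \Box (\Box \neg r \land (q \land s)) is false, so \neg \Box (\Box \neg r \land (q \land s)) is true.
  At w1: \Box (\Box \neg r \land (q \land s)) requires \Box \neg r \land (q \land s) at every successor {w0, w1, w2}.
    \Box \neg r \land (q \land s) fails at w0, so \Box (\Box \neg r \land (q \land s)) is false at w1.
      At w0: \Box \neg r is false, q \land s is false, so \Box \neg r \land (q \land s) is false.

Yes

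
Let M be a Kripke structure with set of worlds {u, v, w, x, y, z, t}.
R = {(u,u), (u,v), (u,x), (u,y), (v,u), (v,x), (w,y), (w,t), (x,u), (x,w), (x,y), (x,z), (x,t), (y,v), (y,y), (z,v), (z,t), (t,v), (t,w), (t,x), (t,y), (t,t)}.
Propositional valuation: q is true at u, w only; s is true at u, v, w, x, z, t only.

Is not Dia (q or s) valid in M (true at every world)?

No

Recall that Dia ψ holds at a world iff ψ holds at some accessible world.
Let φ = not Dia (q or s). Evaluate φ at each world:
  u (successors {u, v, x, y}): φ is false.
  v (successors {u, x}): φ is false.
  w (successors {y, t}): φ is false.
  x (successors {u, w, y, z, t}): φ is false.
  y (successors {v, y}): φ is false.
  z (successors {v, t}): φ is false.
  t (successors {v, w, x, y, t}): φ is false.
Detail at u (counterexample):
  At u: Dia (q or s) is true, so not Dia (q or s) is false.
    At u: Dia (q or s) requires q or s at some successor in {u, v, x, y}.
      q or s holds at u, so Dia (q or s) is true at u.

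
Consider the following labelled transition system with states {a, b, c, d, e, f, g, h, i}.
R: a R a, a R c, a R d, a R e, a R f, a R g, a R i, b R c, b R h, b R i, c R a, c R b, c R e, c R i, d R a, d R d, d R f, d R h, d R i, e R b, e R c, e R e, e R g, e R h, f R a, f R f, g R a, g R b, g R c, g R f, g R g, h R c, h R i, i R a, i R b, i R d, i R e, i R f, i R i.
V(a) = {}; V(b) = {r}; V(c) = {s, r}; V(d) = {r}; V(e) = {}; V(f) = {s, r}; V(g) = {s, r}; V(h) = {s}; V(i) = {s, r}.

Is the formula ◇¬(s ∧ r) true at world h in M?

At h: ◇¬(s ∧ r) requires ¬(s ∧ r) at some successor in {c, i}.
  At c: ¬(s ∧ r) is false.
  At i: ¬(s ∧ r) is false.
So ◇¬(s ∧ r) is false at h.

No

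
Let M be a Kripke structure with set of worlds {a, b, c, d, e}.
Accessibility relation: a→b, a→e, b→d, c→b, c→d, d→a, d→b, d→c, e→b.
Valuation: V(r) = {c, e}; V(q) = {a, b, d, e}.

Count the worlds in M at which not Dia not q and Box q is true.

Let φ = not Dia not q and Box q. Evaluate φ at each world:
  a (successors {b, e}): φ is true.
  b (successors {d}): φ is true.
  c (successors {b, d}): φ is true.
  d (successors {a, b, c}): φ is false.
  e (successors {b}): φ is true.
For instance, at b:
  At b: not Dia not q is true, Box q is true, so not Dia not q and Box q is true.
    At b: Dia not q is false, so not Dia not q is true.
      At b: Dia not q requires not q at some successor in {d}.
        At d: not q is false.
      So Dia not q is false at b.
    At b: Box q requires q at every successor {d}.
      At d: q is true.
    So Box q is true at b.
Satisfying worlds: {a, b, c, e}

4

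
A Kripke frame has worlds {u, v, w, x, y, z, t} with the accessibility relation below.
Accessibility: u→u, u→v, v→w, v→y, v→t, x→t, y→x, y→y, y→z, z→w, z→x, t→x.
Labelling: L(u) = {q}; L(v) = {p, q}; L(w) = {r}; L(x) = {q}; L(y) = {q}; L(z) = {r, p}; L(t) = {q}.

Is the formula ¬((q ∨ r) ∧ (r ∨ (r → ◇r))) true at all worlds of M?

Recall that ◇ψ holds at a world iff ψ holds at some accessible world.
Let φ = ¬((q ∨ r) ∧ (r ∨ (r → ◇r))). Evaluate φ at each world:
  u (successors {u, v}): φ is false.
  v (successors {w, y, t}): φ is false.
  w (successors ∅): φ is false.
  x (successors {t}): φ is false.
  y (successors {x, y, z}): φ is false.
  z (successors {w, x}): φ is false.
  t (successors {x}): φ is false.
Detail at u (counterexample):
  At u: (q ∨ r) ∧ (r ∨ (r → ◇r)) is true, so ¬((q ∨ r) ∧ (r ∨ (r → ◇r))) is false.
    At u: q ∨ r is true, r ∨ (r → ◇r) is true, so (q ∨ r) ∧ (r ∨ (r → ◇r)) is true.
      At u: r is false, r → ◇r is true, so r ∨ (r → ◇r) is true.

No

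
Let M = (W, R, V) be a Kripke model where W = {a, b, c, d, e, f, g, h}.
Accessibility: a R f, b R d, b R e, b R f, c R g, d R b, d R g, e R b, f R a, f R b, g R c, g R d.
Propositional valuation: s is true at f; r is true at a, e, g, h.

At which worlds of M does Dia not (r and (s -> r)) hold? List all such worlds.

Let φ = Dia not (r and (s -> r)). Evaluate φ at each world:
  a (successors {f}): φ is true.
  b (successors {d, e, f}): φ is true.
  c (successors {g}): φ is false.
  d (successors {b, g}): φ is true.
  e (successors {b}): φ is true.
  f (successors {a, b}): φ is true.
  g (successors {c, d}): φ is true.
  h (successors ∅): φ is false.
For instance, at a:
  At a: Dia not (r and (s -> r)) requires not (r and (s -> r)) at some successor in {f}.
    not (r and (s -> r)) holds at f, so Dia not (r and (s -> r)) is true at a.
Satisfying worlds: {a, b, d, e, f, g}

a, b, d, e, f, g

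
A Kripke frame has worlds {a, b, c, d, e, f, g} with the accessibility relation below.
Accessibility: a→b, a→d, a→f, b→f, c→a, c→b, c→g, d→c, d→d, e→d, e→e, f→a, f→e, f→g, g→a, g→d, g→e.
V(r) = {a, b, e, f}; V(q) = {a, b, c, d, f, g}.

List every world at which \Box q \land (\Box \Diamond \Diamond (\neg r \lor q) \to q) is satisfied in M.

Let φ = \Box q \land (\Box \Diamond \Diamond (\neg r \lor q) \to q). Evaluate φ at each world:
  a (successors {b, d, f}): φ is true.
  b (successors {f}): φ is true.
  c (successors {a, b, g}): φ is true.
  d (successors {c, d}): φ is true.
  e (successors {d, e}): φ is false.
  f (successors {a, e, g}): φ is false.
  g (successors {a, d, e}): φ is false.
For instance, at e:
  At e: \Box q is false, \Box \Diamond \Diamond (\neg r \lor q) \to q is false, so \Box q \land (\Box \Diamond \Diamond (\neg r \lor q) \to q) is false.
    At e: \Box q requires q at every successor {d, e}.
      q fails at e, so \Box q is false at e.
    At e: \Box \Diamond \Diamond (\neg r \lor q) is true, q is false, so \Box \Diamond \Diamond (\neg r \lor q) \to q is false.
      At e: \Box \Diamond \Diamond (\neg r \lor q) requires \Diamond \Diamond (\neg r \lor q) at every successor {d, e}.
        At d: \Diamond \Diamond (\neg r \lor q) is true.
        At e: \Diamond \Diamond (\neg r \lor q) is true.
      So \Box \Diamond \Diamond (\neg r \lor q) is true at e.
Satisfying worlds: {a, b, c, d}

a, b, c, d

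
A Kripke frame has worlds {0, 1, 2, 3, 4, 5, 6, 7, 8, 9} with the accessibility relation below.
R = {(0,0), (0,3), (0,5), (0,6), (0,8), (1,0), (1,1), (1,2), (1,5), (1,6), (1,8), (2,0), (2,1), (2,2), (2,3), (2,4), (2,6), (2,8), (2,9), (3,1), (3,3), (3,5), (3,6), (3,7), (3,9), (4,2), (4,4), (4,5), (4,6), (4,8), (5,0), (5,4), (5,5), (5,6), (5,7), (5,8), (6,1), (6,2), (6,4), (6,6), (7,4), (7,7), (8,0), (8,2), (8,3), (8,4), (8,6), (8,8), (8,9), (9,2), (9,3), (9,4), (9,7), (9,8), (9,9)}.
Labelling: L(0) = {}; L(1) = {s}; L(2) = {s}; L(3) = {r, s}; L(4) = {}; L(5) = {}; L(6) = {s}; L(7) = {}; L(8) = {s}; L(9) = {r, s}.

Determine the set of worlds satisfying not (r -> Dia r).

Let φ = not (r -> Dia r). Evaluate φ at each world:
  0 (successors {0, 3, 5, 6, 8}): φ is false.
  1 (successors {0, 1, 2, 5, 6, 8}): φ is false.
  2 (successors {0, 1, 2, 3, 4, 6, 8, 9}): φ is false.
  3 (successors {1, 3, 5, 6, 7, 9}): φ is false.
  4 (successors {2, 4, 5, 6, 8}): φ is false.
  5 (successors {0, 4, 5, 6, 7, 8}): φ is false.
  6 (successors {1, 2, 4, 6}): φ is false.
  7 (successors {4, 7}): φ is false.
  8 (successors {0, 2, 3, 4, 6, 8, 9}): φ is false.
  9 (successors {2, 3, 4, 7, 8, 9}): φ is false.
For instance, at 2:
  At 2: r -> Dia r is true, so not (r -> Dia r) is false.
    At 2: r is false, Dia r is true, so r -> Dia r is true.
      At 2: Dia r requires r at some successor in {0, 1, 2, 3, 4, 6, 8, 9}.
        r holds at 3, so Dia r is true at 2.
Satisfying worlds: none.

none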